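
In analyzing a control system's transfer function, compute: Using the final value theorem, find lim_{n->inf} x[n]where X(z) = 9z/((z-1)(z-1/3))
Final value theorem: lim x[n]=lim_{z->1} (z-1)*X(z)
(z-1)*X(z)=9z/(z-1/3)
As z->1: 9/(1 - 1/3)=9/(2/3)=27/2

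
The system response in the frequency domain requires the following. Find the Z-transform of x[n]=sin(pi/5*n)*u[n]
Z{sin(w0 * n) * u[n]}=z * sin(w0)/(z^2 - 2z * cos(w0) + 1)
With w0=pi/5: X(z)=z * sin(pi/5)/(z^2 - 2z * cos(pi/5) + 1)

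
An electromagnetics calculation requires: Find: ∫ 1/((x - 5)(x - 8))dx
Partial fractions: 1/((x-5)(x-8)) = A/(x-5) + B/(x-8)
A = -1/3, B = 1/3
∫ [-1/3· 1/(x-5) + 1/3· 1/(x-8)] dx
= (1/3)[ln|x-8| - ln|x-5|] + C

Answer: (1/3)·ln|(x-8)/(x-5)| + C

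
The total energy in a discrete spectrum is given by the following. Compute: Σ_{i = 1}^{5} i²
Using formula: Σ i^2=n(n + 1)(2n + 1)/6=5·6·11/6=55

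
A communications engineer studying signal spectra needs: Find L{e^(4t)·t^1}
First shifting: L{e^(at)f(t)} = F(s-a)
L{t^1} = 1/s^2
Shift s → s-4: 1/(s-4)^2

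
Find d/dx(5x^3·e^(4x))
Product rule: (fg)'=f'g+fg'
f=5x^3, f'=15x^2
g=e^(4x), g'=4·e^(4x)

Answer: 15x^2·e^(4x)+20x^3·e^(4x)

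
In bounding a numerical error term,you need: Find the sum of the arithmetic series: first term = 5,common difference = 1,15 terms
Last term: a_n=5 + (15 - 1)·1=19
Sum=n(a_1 + a_n)/2=15(5 + 19)/2=180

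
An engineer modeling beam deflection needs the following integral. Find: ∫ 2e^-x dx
Since d/dx[e^-x] = - e^-x, we get -2e^-x+C

Answer: -2e^-x+C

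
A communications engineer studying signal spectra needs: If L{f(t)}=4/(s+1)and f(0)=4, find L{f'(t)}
L{f'(t)} = s·F(s) - f(0) = 4s/(s + 1) - 4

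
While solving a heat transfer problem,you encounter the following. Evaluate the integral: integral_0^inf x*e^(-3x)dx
This is a Gamma integral. Substitute u=3x (du=3 dx):
integral_0^inf x * e^(-3x) dx=(1/3^2) integral_0^inf u^1 * e^(-u) du
=Gamma(2)/3^2=1!/3^2=1/9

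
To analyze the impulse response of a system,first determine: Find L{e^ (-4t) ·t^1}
First shifting: L{e^(at)f(t)}=F(s-a)
L{t^1}=1/s^2
Shift s → s+4: 1/(s+4)^2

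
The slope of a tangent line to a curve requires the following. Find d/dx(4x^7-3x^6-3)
Power rule: d/dx(ax^n) = n·a·x^(n-1)
Term by term: 28·x^6 - 18·x^5

Answer: 28x^6 - 18x^5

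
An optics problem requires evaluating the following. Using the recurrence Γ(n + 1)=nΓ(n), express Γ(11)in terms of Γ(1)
Γ(11)=10Γ(10)=10·9Γ(9)=...=10!·Γ(1)=3628800·Γ(1)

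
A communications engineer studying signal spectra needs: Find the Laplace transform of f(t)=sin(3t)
L{sin(wt)}=w/(s²+w²)
L{sin(3t)}=3/(s²+9)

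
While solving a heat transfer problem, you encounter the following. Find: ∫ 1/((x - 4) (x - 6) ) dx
Partial fractions: 1/((x-4)(x-6)) = A/(x-4) + B/(x-6)
A = -1/2, B = 1/2
∫ [-1/2· 1/(x-4) + 1/2· 1/(x-6)] dx
= (1/2)[ln|x-6| - ln|x-4|] + C

Answer: (1/2)·ln|(x-6)/(x-4)| + C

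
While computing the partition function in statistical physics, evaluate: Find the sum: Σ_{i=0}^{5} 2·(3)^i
Geometric series: S=a(1 - r^n)/(1 - r)
a=2, r=3, n=6
S=2(1-729)/-2=728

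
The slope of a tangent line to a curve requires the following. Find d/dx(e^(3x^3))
Chain rule: d/dx[e^u]=e^u · u' where u=3x^3
u'=9x^2

Answer: 9x^2·e^(3x^3)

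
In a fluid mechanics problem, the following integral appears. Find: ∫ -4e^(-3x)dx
Since d/dx[e^(-3x)]=-3e^(-3x), we get 4/3 e^(-3x)+C

Answer: (4/3)e^(-3x)+C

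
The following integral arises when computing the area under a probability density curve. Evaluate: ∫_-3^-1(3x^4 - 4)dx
Step 1: Find antiderivative F(x) = (3/5)x^5-4x
Step 2: F(-1) - F(-3) = 17/5 - (-669/5) = 686/5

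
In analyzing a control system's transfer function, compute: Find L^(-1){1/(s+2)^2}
L^(-1){1/(s-a)^n}=t^(n-1)·e^(at)/(n-1)!
Here a=-2, n=2: t^1·e^(-2t)/1

Answer: t·e^(-2t)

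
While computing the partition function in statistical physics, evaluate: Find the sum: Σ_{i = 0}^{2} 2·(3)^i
Geometric series: S = a(1 - r^n)/(1 - r)
a = 2, r = 3, n = 3
S = 2(1-27)/-2 = 26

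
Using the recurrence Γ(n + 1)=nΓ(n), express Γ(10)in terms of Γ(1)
Γ(10)=9Γ(9)=9·8Γ(8)=...=9!·Γ(1)=362880·Γ(1)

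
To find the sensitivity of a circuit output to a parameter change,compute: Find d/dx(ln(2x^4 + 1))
Chain rule: d/dx[ln(u)] = u'/u where u = 2x^4 + 1
u' = 8x^3

Answer: (8x^3)/(2x^4 + 1)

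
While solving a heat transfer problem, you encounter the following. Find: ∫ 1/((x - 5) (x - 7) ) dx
Partial fractions: 1/((x-5)(x-7))=A/(x-5) + B/(x-7)
A=-1/2, B=1/2
∫ [-1/2· 1/(x-5) + 1/2· 1/(x-7)] dx
=(1/2)[ln|x-7| - ln|x-5|] + C

Answer: (1/2)·ln|(x-7)/(x-5)| + C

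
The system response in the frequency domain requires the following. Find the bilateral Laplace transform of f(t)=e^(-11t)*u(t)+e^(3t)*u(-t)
For e^(-11t)*u(t): L = 1/(s + 11), Re(s) > -11
For e^(3t)*u(-t): L = -1/(s-3), Re(s) < 3
Combined: F(s) = 1/(s + 11) - 1/(s-3), -11 < Re(s) < 3

Answer: 1/(s + 11) - 1/(s-3), ROC: -11 < Re(s) < 3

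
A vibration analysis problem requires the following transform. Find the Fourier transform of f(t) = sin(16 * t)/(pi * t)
sin(W*t)/(pi*t)=(W/pi)*sinc(W*t/pi) is the impulse response of the ideal low-pass filter with cutoff W (here W=16).
Its Fourier transform is a rectangular function:
F(omega)=1 for |omega| < 16, 0 otherwise

Answer: rect(omega/32) [i.e., 1 for |omega| < 16, 0 otherwise]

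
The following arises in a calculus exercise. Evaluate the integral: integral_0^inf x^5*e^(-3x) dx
This is a Gamma integral. Substitute u = 3x (du = 3 dx):
integral_0^inf x^5 * e^(-3x) dx = (1/3^6) integral_0^inf u^5 * e^(-u) du
= Gamma(6)/3^6 = 5!/3^6 = 120/729

Answer: 40/243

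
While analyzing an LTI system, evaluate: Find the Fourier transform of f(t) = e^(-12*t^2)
The Fourier transform of a Gaussian e^(-a * t^2) is sqrt(pi/a) * e^(-omega^2/(4a)).
With a = 12: F(omega) = sqrt(pi/12) * e^(-omega^2/48)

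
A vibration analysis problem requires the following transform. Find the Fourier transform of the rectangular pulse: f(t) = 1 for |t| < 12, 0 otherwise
F(omega)=integral from -12 to 12 of e^(-j * omega * t) dt
=2 * sin(12 * omega)/omega=24 * sinc(12 * omega/pi)

Answer: 2 * sin(12 * omega)/omega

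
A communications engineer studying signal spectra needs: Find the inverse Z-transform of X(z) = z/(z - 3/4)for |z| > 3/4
Standard pair: z/(z-a) <-> a^n*u[n] for causal signals
With a = 3/4: x[n] = (3/4)^n*u[n]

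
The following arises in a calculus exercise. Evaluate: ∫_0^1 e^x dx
Antiderivative: e^x
Evaluate: (e^1 - 1)

Answer: e^1 - 1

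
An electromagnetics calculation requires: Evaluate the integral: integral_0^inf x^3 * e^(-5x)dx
This is a Gamma integral. Substitute u=5x (du=5 dx):
integral_0^inf x^3 * e^(-5x) dx=(1/5^4) integral_0^inf u^3 * e^(-u) du
=Gamma(4)/5^4=3!/5^4=6/625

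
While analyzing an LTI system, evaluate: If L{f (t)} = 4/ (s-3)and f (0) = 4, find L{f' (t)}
L{f'(t)} = s·F(s) - f(0) = 4s/(s-3) - 4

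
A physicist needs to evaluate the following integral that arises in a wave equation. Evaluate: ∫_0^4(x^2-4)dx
Step 1: Find antiderivative F(x)=(1/3)x^3-4x
Step 2: F(4) - F(0)=16/3 - (0)=16/3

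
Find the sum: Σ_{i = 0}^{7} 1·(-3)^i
Geometric series: S = a(1 - r^n)/(1 - r)
a = 1, r = -3, n = 8
S = 1(1 - 6561)/4 = -1640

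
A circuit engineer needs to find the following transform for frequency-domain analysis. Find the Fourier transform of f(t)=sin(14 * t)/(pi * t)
sin(W*t)/(pi*t) = (W/pi)*sinc(W*t/pi) is the impulse response of the ideal low-pass filter with cutoff W (here W = 14).
Its Fourier transform is a rectangular function:
F(omega) = 1 for |omega| < 14, 0 otherwise

Answer: rect(omega/28) [i.e., 1 for |omega| < 14, 0 otherwise]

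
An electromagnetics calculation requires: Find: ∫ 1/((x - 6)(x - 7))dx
Partial fractions: 1/((x-6)(x-7))=A/(x-6)+B/(x-7)
A=-1, B=1
∫ [-1· 1/(x-6)+1· 1/(x-7)] dx
=(1)[ln|x-7| - ln|x-6|]+C

Answer: ln|(x-7)/(x-6)|+C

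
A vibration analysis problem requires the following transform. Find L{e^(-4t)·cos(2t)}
First shifting: L{e^(at)f(t)} = F(s-a)
L{cos(2t)} = s/(s²+4)
Shift: (s+4)/((s+4)²+4)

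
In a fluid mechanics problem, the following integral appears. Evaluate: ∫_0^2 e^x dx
Antiderivative: e^x
Evaluate: (e^2-1)

Answer: e^2-1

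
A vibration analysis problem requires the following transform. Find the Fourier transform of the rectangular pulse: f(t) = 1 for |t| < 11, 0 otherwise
F(omega)=integral from -11 to 11 of e^(-j * omega * t) dt
=2 * sin(11 * omega)/omega=22 * sinc(11 * omega/pi)

Answer: 2 * sin(11 * omega)/omega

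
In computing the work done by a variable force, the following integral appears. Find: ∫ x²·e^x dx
Integration by parts twice:
First: u = x², dv = e^x dx => x²e^x - 2∫ xe^x dx
Second: u = x, dv = e^x dx => xe^x - e^x
Combining: x²e^x - 2xe^x + 2e^x + C

Answer: e^x(x² - 2x + 2) + C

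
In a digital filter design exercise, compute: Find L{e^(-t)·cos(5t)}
First shifting: L{e^(at)f(t)}=F(s-a)
L{cos(5t)}=s/(s²+25)
Shift: (s+1)/((s+1)²+25)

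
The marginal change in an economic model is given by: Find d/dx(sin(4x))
Chain rule: d/dx[sin(u)]=cos(u)·u' where u=4x
u'=4

Answer: 4·cos(4x)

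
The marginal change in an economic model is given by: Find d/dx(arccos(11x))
d/dx[arccos(u)]=-u'/√(1-u²), u=11x, u'=11

Answer: -11/√(1-121x²)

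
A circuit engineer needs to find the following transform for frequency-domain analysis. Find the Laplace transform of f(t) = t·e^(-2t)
L{t·e^(at)} = 1/(s-a)²
L{t·e^(-2t)} = 1/(s + 2)²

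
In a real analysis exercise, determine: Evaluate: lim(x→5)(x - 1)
Polynomial is continuous, so substitute x = 5:
1·5 - 1 = 4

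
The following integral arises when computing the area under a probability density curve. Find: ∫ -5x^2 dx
Using power rule: ∫ -5x^2 dx=-5/3 x^3+C=(-5/3)x^3+C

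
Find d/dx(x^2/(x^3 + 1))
Quotient rule: (f/g)'=(f'g - fg')/g²
f=x^2, f'=2x
g=x^3 + 1, g'=3x^2

Answer: (2x·(x^3 + 1) - 3x^4)/(x^3 + 1)²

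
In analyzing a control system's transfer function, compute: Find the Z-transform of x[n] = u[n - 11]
Using the time-shift property: Z{u[n-11]}=z^(-11) * z/(z-1)
=z^(-10)/(z-1)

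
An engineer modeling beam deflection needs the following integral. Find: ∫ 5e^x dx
Since d/dx[e^x]=+e^x, we get 5e^x+C

Answer: 5e^x+C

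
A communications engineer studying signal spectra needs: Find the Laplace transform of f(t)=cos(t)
L{cos(wt)}=s/(s²+w²)
L{cos(t)}=s/(s²+1)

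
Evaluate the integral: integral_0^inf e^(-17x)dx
integral_0^inf e^(-17x) dx=[-1/17 * e^(-17x)]_0^inf
=0 - (-1/17)=1/17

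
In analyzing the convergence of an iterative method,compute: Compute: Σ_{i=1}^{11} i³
Using formula: Σ i^3=[n(n + 1)/2]²=[11·12/2]²=4356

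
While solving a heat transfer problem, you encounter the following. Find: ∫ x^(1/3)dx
Power rule: ∫ x^(1/3) dx = x^(4/3)/(4/3) + C

Answer: (3/4)·x^(4/3) + C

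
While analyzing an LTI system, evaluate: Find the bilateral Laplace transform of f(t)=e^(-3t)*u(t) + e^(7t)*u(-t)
For e^(-3t)*u(t): L = 1/(s+3), Re(s) > -3
For e^(7t)*u(-t): L = -1/(s-7), Re(s) < 7
Combined: F(s) = 1/(s+3)-1/(s-7), -3 < Re(s) < 7

Answer: 1/(s+3)-1/(s-7), ROC: -3 < Re(s) < 7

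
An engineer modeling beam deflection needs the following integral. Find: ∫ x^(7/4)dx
Power rule: ∫ x^(7/4) dx = x^(11/4)/(11/4)+C

Answer: (4/11)·x^(11/4)+C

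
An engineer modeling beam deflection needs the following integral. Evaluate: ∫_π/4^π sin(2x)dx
Antiderivative: -cos(2x)/2
Evaluate at bounds: [-cos(2·π)/2] - [-cos(2·π/4)/2]
=(-(1)+(0))/2=-1/2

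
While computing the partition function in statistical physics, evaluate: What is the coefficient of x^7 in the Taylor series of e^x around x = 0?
Taylor series of e^x = Σ x^n/n!
Coefficient of x^7 = 1/7! = 1/5040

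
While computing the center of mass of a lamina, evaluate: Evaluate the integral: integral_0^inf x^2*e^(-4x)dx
This is a Gamma integral. Substitute u=4x (du=4 dx):
integral_0^inf x^2*e^(-4x) dx=(1/4^3) integral_0^inf u^2*e^(-u) du
=Gamma(3)/4^3=2!/4^3=2/64

Answer: 1/32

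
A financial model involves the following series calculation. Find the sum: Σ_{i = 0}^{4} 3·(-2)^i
Geometric series: S = a(1 - r^n)/(1 - r)
a = 3, r = -2, n = 5
S = 3(1+32)/3 = 33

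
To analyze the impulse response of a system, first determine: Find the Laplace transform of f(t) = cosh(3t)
L{cosh(at)} = s/(s²-a²)
L{cosh(3t)} = s/(s²-9)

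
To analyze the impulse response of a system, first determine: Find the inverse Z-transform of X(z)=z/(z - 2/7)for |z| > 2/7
Standard pair: z/(z-a) <-> a^n*u[n] for causal signals
With a=2/7: x[n]=(2/7)^n*u[n]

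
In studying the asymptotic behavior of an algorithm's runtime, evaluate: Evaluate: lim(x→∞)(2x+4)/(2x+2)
Divide numerator and denominator by x:
lim (2+4/x)/(2+2/x)=1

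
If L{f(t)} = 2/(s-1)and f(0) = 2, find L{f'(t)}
L{f'(t)} = s·F(s) - f(0) = 2s/(s-1) - 2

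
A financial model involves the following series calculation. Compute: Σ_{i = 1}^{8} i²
Using formula: Σ i^2 = n(n + 1)(2n + 1)/6 = 8·9·17/6 = 204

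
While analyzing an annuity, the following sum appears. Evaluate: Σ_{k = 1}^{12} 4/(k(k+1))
Partial fractions: 4/(k(k+1)) = 4/k - 4/(k+1)
Telescoping sum: 4(1-1/13) = 4·12/13

Answer: 48/13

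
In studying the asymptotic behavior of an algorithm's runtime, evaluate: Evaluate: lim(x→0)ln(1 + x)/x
L'Hôpital (0/0): lim 1/(1+x) / 1=1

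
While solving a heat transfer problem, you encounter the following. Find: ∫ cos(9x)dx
Using substitution u=9x: ∫ cos(u) du/9=sin(u)/9 + C

Answer: (1/9)sin(9x) + C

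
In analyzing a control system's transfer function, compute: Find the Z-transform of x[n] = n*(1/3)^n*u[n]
Using the property Z{n * a^n * u[n]}=az/(z-a)^2
With a=1/3: X(z)=(1/3)z/(z - 1/3)^2, |z| > 1/3

Answer: (1/3)z/(z - 1/3)^2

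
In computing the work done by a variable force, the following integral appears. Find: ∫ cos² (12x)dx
Using identity cos²(u)=(1 + cos(2u))/2:
∫ (1 + cos(24x))/2 dx=x/2 + sin(24x)/48 + C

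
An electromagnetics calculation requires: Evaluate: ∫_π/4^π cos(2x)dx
Antiderivative: sin(2x)/2
Evaluate at bounds: [sin(2·π)/2] - [sin(2·π/4)/2]
=((0) - (1))/2=-1/2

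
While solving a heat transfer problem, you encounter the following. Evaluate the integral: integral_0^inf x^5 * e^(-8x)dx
This is a Gamma integral. Substitute u = 8x (du = 8 dx):
integral_0^inf x^5 * e^(-8x) dx = (1/8^6) integral_0^inf u^5 * e^(-u) du
= Gamma(6)/8^6 = 5!/8^6 = 120/262144

Answer: 15/32768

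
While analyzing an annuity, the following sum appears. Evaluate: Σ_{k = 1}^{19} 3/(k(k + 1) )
Partial fractions: 3/(k(k+1))=3/k - 3/(k+1)
Telescoping sum: 3(1-1/20)=3·19/20

Answer: 57/20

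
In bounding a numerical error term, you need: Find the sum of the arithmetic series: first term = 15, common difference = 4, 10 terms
Last term: a_n = 15 + (10 - 1)·4 = 51
Sum = n(a_1 + a_n)/2 = 10(15 + 51)/2 = 330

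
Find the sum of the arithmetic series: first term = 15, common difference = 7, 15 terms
Last term: a_n=15 + (15 - 1)·7=113
Sum=n(a_1 + a_n)/2=15(15 + 113)/2=960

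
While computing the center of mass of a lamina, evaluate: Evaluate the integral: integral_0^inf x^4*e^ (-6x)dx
This is a Gamma integral. Substitute u=6x (du=6 dx):
integral_0^inf x^4 * e^(-6x) dx=(1/6^5) integral_0^inf u^4 * e^(-u) du
=Gamma(5)/6^5=4!/6^5=24/7776

Answer: 1/324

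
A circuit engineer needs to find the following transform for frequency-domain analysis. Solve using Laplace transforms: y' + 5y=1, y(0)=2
Take L of both sides: sY(s)-2+5Y(s) = 1/s
Y(s)(s+5) = 1/s+2
Y(s) = 1/(s(s+5))+2/(s+5)
Partial fractions: 1/(s(s+5)) = (1/5)/s - (1/5)/(s+5)
So Y(s) = (1/5)/s+(9/5)/(s+5)
Inverse transform (L^(-1){1/s} = 1, L^(-1){1/(s+5)} = e^(-5t)):

Answer: y(t) = 1/5+(9/5)·e^(-5t)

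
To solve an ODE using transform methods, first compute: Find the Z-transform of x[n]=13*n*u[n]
Z{n * u[n]}=z/(z-1)^2
By linearity: Z{13 * n * u[n]}=13z/(z-1)^2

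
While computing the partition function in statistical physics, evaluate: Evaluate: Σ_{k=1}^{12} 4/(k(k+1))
Partial fractions: 4/(k(k+1))=4/k - 4/(k+1)
Telescoping sum: 4(1-1/13)=4·12/13

Answer: 48/13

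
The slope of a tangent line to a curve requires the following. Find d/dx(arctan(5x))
d/dx[arctan(u)]=u'/(1 + u²), u=5x, u'=5

Answer: 5/(1 + 25x²)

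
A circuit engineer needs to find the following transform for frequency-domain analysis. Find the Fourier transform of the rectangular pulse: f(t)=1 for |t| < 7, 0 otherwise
F(omega)=integral from -7 to 7 of e^(-j*omega*t) dt
=2*sin(7*omega)/omega=14*sinc(7*omega/pi)

Answer: 2*sin(7*omega)/omega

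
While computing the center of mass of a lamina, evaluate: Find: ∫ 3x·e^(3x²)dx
Let u = 3x², du = 6x dx
∫ (1/2)e^u du = e^u/2 + C

Answer: e^(3x²)/2 + C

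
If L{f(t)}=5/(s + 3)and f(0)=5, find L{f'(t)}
L{f'(t)} = s·F(s) - f(0) = 5s/(s + 3) - 5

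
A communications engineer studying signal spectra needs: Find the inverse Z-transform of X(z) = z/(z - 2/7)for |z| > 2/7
Standard pair: z/(z-a) <-> a^n * u[n] for causal signals
With a=2/7: x[n]=(2/7)^n * u[n]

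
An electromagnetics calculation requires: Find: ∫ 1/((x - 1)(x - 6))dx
Partial fractions: 1/((x-1)(x-6)) = A/(x-1) + B/(x-6)
A = -1/5, B = 1/5
∫ [-1/5· 1/(x-1) + 1/5· 1/(x-6)] dx
= (1/5)[ln|x-6| - ln|x-1|] + C

Answer: (1/5)·ln|(x-6)/(x-1)| + C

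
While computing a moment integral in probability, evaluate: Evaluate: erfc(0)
erfc(x) = 1 - erf(x); erfc(0) = 1 - erf(0) = 1-0 = 1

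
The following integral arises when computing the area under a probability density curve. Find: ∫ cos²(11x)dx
Using identity cos²(u) = (1+cos(2u))/2:
∫ (1+cos(22x))/2 dx = x/2+sin(22x)/44+C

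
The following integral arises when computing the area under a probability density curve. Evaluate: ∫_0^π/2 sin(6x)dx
Antiderivative: -cos(6x)/6
Evaluate at bounds: [-cos(6·π/2)/6] - [-cos(6·0)/6]
=(-(-1)+(1))/6=1/3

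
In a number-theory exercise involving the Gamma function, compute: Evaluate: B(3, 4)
B(x,y) = Γ(x)Γ(y)/Γ(x + y) = (x-1)!(y-1)!/(x + y-1)!
B(3,4) = 2!·3!/6! = 1/60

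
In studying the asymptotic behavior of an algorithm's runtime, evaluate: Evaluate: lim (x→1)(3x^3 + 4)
Polynomial is continuous, so substitute x=1:
3·1^3+4=7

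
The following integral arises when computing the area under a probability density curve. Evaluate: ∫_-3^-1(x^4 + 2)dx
Step 1: Find antiderivative F(x) = (1/5)x^5 + 2x
Step 2: F(-1) - F(-3) = -11/5 - (-273/5) = 262/5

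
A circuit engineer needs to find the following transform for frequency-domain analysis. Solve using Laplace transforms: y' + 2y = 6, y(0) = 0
Take L of both sides: sY(s) - 0 + 2Y(s)=6/s
Y(s)(s + 2)=6/s + 0
Y(s)=6/(s(s + 2)) + 0/(s + 2)
Partial fractions: 6/(s(s + 2))=3/s - 3/(s + 2)
So Y(s)=3/s - 3/(s + 2)
Inverse transform (L^(-1){1/s}=1, L^(-1){1/(s + 2)}=e^(-2t)):

Answer: y(t)=3 - 3·e^(-2t)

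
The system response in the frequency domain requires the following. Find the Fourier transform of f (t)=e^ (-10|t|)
Using the standard pair: F{e^(-a|t|)} = 2a/(a^2+omega^2)
With a = 10: F(omega) = 20/(100+omega^2)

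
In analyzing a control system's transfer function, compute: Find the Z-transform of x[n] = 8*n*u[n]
Z{n*u[n]} = z/(z-1)^2
By linearity: Z{8*n*u[n]} = 8z/(z-1)^2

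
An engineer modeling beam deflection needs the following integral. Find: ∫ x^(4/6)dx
Power rule: ∫ x^(2/3) dx = x^(5/3)/(5/3)+C

Answer: (3/5)·x^(5/3)+C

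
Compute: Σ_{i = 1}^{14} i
Using formula: Σ i^1 = n(n+1)/2 = 14·15/2 = 105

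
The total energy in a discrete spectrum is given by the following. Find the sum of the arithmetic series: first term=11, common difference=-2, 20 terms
Last term: a_n=11 + (20 - 1)·-2=-27
Sum=n(a_1 + a_n)/2=20(11 + (-27))/2=-160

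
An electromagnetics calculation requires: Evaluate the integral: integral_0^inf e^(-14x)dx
integral_0^inf e^(-14x) dx=[-1/14 * e^(-14x)]_0^inf
=0 - (-1/14)=1/14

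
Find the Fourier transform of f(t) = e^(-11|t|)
Using the standard pair: F{e^(-a|t|)}=2a/(a^2 + omega^2)
With a=11: F(omega)=22/(121 + omega^2)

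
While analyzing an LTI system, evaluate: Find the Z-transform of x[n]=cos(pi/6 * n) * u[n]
Z{cos(w0 * n) * u[n]}=z(z - cos(w0))/(z^2-2z * cos(w0)+1)
With w0=pi/6: X(z)=z(z - cos(pi/6))/(z^2-2z * cos(pi/6)+1)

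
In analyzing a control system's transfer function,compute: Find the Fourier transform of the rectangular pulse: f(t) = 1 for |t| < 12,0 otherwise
F(omega)=integral from -12 to 12 of e^(-j * omega * t) dt
=2 * sin(12 * omega)/omega=24 * sinc(12 * omega/pi)

Answer: 2 * sin(12 * omega)/omega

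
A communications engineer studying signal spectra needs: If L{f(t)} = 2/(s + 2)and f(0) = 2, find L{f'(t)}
L{f'(t)} = s·F(s) - f(0) = 2s/(s+2)-2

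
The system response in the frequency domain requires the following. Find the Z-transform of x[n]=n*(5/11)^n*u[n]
Using the property Z{n * a^n * u[n]}=az/(z-a)^2
With a=5/11: X(z)=(5/11)z/(z - 5/11)^2, |z| > 5/11

Answer: (5/11)z/(z - 5/11)^2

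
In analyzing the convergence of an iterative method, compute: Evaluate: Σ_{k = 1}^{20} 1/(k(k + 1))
Partial fractions: 1/(k(k + 1)) = 1/k - 1/(k + 1)
Telescoping sum: 1(1 - 1/21) = 1·20/21

Answer: 20/21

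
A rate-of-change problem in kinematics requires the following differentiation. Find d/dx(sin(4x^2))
Chain rule: d/dx[sin(u)] = cos(u)·u' where u = 4x^2
u' = 8x

Answer: 8x·cos(4x^2)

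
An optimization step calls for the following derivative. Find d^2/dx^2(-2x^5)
Apply power rule 2 times:
d^1: -10x^4
d^2: -40x^3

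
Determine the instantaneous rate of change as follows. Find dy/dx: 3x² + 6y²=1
Differentiate: 6x+12y·(dy/dx)=0
dy/dx=-6x/(12y)=-(1/2)·(x/y)

Answer: dy/dx=-(1/2)·(x/y)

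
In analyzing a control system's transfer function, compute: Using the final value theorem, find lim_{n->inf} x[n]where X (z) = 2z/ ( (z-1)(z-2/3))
Final value theorem: lim x[n]=lim_{z->1} (z-1) * X(z)
(z-1) * X(z)=2z/(z-2/3)
As z->1: 2/(1 - 2/3)=2/(1/3)=6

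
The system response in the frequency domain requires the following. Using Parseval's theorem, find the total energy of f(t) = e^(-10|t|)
Parseval's theorem: E = integral |f(t)|^2 dt = (1/2pi) integral |F(omega)|^2 domega
E = integral_{-inf}^{inf} e^(-20|t|) dt = 2*integral_0^inf e^(-20t) dt = 2/(2*10) = 1/10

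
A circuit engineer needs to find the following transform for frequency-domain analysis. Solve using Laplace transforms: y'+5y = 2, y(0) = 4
Take L of both sides: sY(s) - 4 + 5Y(s)=2/s
Y(s)(s + 5)=2/s + 4
Y(s)=2/(s(s + 5)) + 4/(s + 5)
Partial fractions: 2/(s(s + 5))=(2/5)/s - (2/5)/(s + 5)
So Y(s)=(2/5)/s + (18/5)/(s + 5)
Inverse transform (L^(-1){1/s}=1, L^(-1){1/(s + 5)}=e^(-5t)):

Answer: y(t)=2/5 + (18/5)·e^(-5t)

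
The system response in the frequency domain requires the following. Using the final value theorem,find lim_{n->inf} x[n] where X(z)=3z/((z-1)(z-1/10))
Final value theorem: lim x[n]=lim_{z->1} (z-1) * X(z)
(z-1) * X(z)=3z/(z-1/10)
As z->1: 3/(1 - 1/10)=3/(9/10)=10/3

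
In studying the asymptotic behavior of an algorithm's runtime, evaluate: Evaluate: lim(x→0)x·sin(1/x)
Squeeze theorem: -|x| ≤ x·sin(1/x) ≤ |x|
Since x → 0 as x → 0, by squeeze theorem the limit is 0

Answer: 0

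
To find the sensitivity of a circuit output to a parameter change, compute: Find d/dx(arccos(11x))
d/dx[arccos(u)]=-u'/√(1-u²), u=11x, u'=11

Answer: -11/√(1-121x²)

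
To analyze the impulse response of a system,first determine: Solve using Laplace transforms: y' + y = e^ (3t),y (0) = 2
Take L: sY - 2+Y = 1/(s-3)
Y(s+1) = 1/(s-3)+2
Y = 1/((s-3)(s+1))+2/(s+1)
Partial fractions: 1/((s-3)(s+1)) = (1/4)/(s-3) - (1/4)/(s+1)
So Y = (1/4)/(s-3)+(7/4)/(s+1)
Inverse Laplace transform (L^(-1){1/(s-3)} = e^(3t), L^(-1){1/(s+1)} = e^(-t)):

Answer: y(t) = (1/4)·e^(3t)+(7/4)·e^(-t)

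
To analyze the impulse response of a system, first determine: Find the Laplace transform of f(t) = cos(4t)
L{cos(wt)} = s/(s²+w²)
L{cos(4t)} = s/(s²+16)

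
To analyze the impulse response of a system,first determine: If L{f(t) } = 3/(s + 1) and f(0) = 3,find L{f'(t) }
L{f'(t)} = s·F(s) - f(0) = 3s/(s + 1) - 3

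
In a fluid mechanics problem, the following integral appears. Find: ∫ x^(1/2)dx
Power rule: ∫ x^(1/2) dx = x^(3/2)/(3/2) + C

Answer: (2/3)·x^(3/2) + C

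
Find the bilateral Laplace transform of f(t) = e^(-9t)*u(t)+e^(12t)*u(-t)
For e^(-9t) * u(t): L=1/(s+9), Re(s) > -9
For e^(12t) * u(-t): L=-1/(s-12), Re(s) < 12
Combined: F(s)=1/(s+9)-1/(s-12), -9 < Re(s) < 12

Answer: 1/(s+9)-1/(s-12), ROC: -9 < Re(s) < 12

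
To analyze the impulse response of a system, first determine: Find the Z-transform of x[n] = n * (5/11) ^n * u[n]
Using the property Z{n * a^n * u[n]} = az/(z-a)^2
With a = 5/11: X(z) = (5/11)z/(z - 5/11)^2, |z| > 5/11

Answer: (5/11)z/(z - 5/11)^2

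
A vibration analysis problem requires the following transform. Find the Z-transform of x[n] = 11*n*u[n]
Z{n*u[n]}=z/(z-1)^2
By linearity: Z{11*n*u[n]}=11z/(z-1)^2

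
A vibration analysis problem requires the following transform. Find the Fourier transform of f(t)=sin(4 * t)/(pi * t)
sin(W * t)/(pi * t)=(W/pi) * sinc(W * t/pi) is the impulse response of the ideal low-pass filter with cutoff W (here W=4).
Its Fourier transform is a rectangular function:
F(omega)=1 for |omega| < 4, 0 otherwise

Answer: rect(omega/8) [i.e., 1 for |omega| < 4, 0 otherwise]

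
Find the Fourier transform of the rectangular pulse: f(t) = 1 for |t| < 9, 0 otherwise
F(omega) = integral from -9 to 9 of e^(-j*omega*t) dt
= 2*sin(9*omega)/omega = 18*sinc(9*omega/pi)

Answer: 2*sin(9*omega)/omega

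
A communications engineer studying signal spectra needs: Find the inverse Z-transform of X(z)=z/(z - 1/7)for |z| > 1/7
Standard pair: z/(z-a) <-> a^n*u[n] for causal signals
With a=1/7: x[n]=(1/7)^n*u[n]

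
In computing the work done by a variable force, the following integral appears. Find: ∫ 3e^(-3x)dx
Since d/dx[e^(-3x)]=-3e^(-3x), we get -1 e^(-3x) + C

Answer: -e^(-3x) + C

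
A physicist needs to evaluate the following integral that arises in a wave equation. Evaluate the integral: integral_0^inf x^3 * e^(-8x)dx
This is a Gamma integral. Substitute u=8x (du=8 dx):
integral_0^inf x^3 * e^(-8x) dx=(1/8^4) integral_0^inf u^3 * e^(-u) du
=Gamma(4)/8^4=3!/8^4=6/4096

Answer: 3/2048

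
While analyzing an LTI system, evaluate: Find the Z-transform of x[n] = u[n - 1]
Using the time-shift property: Z{u[n-1]} = z^(-1)*z/(z-1)
= z^(0)/(z-1)

Answer: 1/(z-1)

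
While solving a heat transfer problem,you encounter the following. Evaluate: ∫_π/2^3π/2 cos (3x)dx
Antiderivative: sin(3x)/3
Evaluate at bounds: [sin(3·3π/2)/3] - [sin(3·π/2)/3]
=((1) - (-1))/3=2/3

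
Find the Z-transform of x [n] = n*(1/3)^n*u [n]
Using the property Z{n*a^n*u[n]} = az/(z-a)^2
With a = 1/3: X(z) = (1/3)z/(z - 1/3)^2, |z| > 1/3

Answer: (1/3)z/(z - 1/3)^2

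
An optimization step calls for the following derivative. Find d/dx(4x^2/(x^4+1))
Quotient rule: (f/g)' = (f'g - fg')/g²
f = 4x^2, f' = 8x
g = x^4+1, g' = 4x^3

Answer: (8x·(x^4+1)-16x^5)/(x^4+1)²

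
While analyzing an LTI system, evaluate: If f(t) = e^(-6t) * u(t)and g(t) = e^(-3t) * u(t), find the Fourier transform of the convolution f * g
By the convolution theorem: F{f * g}=F(omega) * G(omega)
F(omega)=1/(6 + j * omega), G(omega)=1/(3 + j * omega)
F{f * g}=1/((6 + j * omega)(3 + j * omega))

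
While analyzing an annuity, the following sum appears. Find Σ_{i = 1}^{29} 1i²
= 1·n(n+1)(2n+1)/6 = 1·29·30·59/6 = 8555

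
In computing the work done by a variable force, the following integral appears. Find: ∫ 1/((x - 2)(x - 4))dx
Partial fractions: 1/((x-2)(x-4))=A/(x-2)+B/(x-4)
A=-1/2, B=1/2
∫ [-1/2· 1/(x-2)+1/2· 1/(x-4)] dx
=(1/2)[ln|x-4| - ln|x-2|]+C

Answer: (1/2)·ln|(x-4)/(x-2)|+C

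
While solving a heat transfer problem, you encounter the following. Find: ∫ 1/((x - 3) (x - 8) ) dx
Partial fractions: 1/((x-3)(x-8)) = A/(x-3)+B/(x-8)
A = -1/5, B = 1/5
∫ [-1/5· 1/(x-3)+1/5· 1/(x-8)] dx
= (1/5)[ln|x-8| - ln|x-3|]+C

Answer: (1/5)·ln|(x-8)/(x-3)|+C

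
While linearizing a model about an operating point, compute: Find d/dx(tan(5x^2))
Chain rule: d/dx[tan(u)] = sec²(u)·u' where u = 5x^2
u' = 10x

Answer: 10x·sec²(5x^2)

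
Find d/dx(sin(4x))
Chain rule: d/dx[sin(u)]=cos(u)·u' where u=4x
u'=4

Answer: 4·cos(4x)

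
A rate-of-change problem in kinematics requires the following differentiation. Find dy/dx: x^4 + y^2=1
Differentiate: 4x^3 + 2y·(dy/dx) = 0
dy/dx = -4x^3/(2y)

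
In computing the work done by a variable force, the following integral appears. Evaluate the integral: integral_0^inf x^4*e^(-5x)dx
This is a Gamma integral. Substitute u=5x (du=5 dx):
integral_0^inf x^4 * e^(-5x) dx=(1/5^5) integral_0^inf u^4 * e^(-u) du
=Gamma(5)/5^5=4!/5^5=24/3125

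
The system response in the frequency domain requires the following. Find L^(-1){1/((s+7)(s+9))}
Partial fractions: 1/((s+7)(s+9)) = A/(s+7)+B/(s+9)
Cover-up: A = 1/(s+9)|_{s = -7} = 1/2; B = 1/(s+7)|_{s = -9} = -1/2
L^(-1) = (1/2)e^(-7t) - (1/2)e^(-9t)

Answer: (1/2)(e^(-7t) - e^(-9t))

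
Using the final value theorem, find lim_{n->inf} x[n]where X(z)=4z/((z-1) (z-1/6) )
Final value theorem: lim x[n] = lim_{z->1} (z-1)*X(z)
(z-1)*X(z) = 4z/(z-1/6)
As z->1: 4/(1-1/6) = 4/(5/6) = 24/5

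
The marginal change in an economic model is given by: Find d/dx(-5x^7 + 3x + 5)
Power rule: d/dx(ax^n)=n·a·x^(n-1)
Term by term: -35·x^6 + 3

Answer: -35x^6 + 3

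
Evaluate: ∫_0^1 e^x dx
Antiderivative: e^x
Evaluate: (e^1 - 1)

Answer: e^1 - 1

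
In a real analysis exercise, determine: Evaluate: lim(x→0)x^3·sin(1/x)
Squeeze theorem: -|x^3| ≤ x^3·sin(1/x) ≤ |x^3|
Since x^3 → 0 as x → 0, by squeeze theorem the limit is 0

Answer: 0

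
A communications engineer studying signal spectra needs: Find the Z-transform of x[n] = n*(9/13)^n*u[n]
Using the property Z{n * a^n * u[n]}=az/(z-a)^2
With a=9/13: X(z)=(9/13)z/(z - 9/13)^2, |z| > 9/13

Answer: (9/13)z/(z - 9/13)^2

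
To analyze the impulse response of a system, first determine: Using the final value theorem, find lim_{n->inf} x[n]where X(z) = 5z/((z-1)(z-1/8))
Final value theorem: lim x[n] = lim_{z->1} (z-1)*X(z)
(z-1)*X(z) = 5z/(z-1/8)
As z->1: 5/(1 - 1/8) = 5/(7/8) = 40/7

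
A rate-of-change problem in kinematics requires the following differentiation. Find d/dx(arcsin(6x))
d/dx[arcsin(u)]=u'/√(1-u²), u=6x, u'=6

Answer: 6/√(1-36x²)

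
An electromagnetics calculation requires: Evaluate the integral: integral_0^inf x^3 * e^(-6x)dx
This is a Gamma integral. Substitute u=6x (du=6 dx):
integral_0^inf x^3 * e^(-6x) dx=(1/6^4) integral_0^inf u^3 * e^(-u) du
=Gamma(4)/6^4=3!/6^4=6/1296

Answer: 1/216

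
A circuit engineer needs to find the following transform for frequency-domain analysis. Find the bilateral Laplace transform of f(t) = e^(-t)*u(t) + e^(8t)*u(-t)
For e^(-t)*u(t): L=1/(s+1), Re(s) > -1
For e^(8t)*u(-t): L=-1/(s-8), Re(s) < 8
Combined: F(s)=1/(s+1)-1/(s-8), -1 < Re(s) < 8

Answer: 1/(s+1)-1/(s-8), ROC: -1 < Re(s) < 8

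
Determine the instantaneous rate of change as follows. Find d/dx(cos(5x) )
Chain rule: d/dx[cos(u)] = -sin(u)·u' where u = 5x
u' = 5

Answer: -5·sin(5x)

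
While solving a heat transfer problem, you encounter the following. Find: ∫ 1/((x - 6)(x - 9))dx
Partial fractions: 1/((x-6)(x-9))=A/(x-6) + B/(x-9)
A=-1/3, B=1/3
∫ [-1/3· 1/(x-6) + 1/3· 1/(x-9)] dx
=(1/3)[ln|x-9| - ln|x-6|] + C

Answer: (1/3)·ln|(x-9)/(x-6)| + C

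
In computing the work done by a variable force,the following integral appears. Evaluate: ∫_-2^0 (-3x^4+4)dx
Step 1: Find antiderivative F(x) = (-3/5)x^5+4x
Step 2: F(0) - F(-2) = 0 - (56/5) = -56/5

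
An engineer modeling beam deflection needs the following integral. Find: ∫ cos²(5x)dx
Using identity cos²(u) = (1+cos(2u))/2:
∫ (1+cos(10x))/2 dx = x/2+sin(10x)/20+C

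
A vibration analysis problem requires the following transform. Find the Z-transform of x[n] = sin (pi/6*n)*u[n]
Z{sin(w0 * n) * u[n]}=z * sin(w0)/(z^2 - 2z * cos(w0) + 1)
With w0=pi/6: X(z)=z * sin(pi/6)/(z^2 - 2z * cos(pi/6) + 1)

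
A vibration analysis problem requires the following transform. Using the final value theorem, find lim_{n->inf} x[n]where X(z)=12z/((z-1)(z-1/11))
Final value theorem: lim x[n]=lim_{z->1} (z-1) * X(z)
(z-1) * X(z)=12z/(z-1/11)
As z->1: 12/(1-1/11)=12/(10/11)=66/5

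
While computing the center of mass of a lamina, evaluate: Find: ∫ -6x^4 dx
Using power rule: ∫ -6x^4 dx = -6/5 x^5 + C = (-6/5)x^5 + C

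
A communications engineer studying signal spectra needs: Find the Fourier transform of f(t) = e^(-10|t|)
Using the standard pair: F{e^(-a|t|)} = 2a/(a^2+omega^2)
With a = 10: F(omega) = 20/(100+omega^2)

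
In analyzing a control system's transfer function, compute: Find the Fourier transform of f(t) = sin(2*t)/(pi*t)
sin(W * t)/(pi * t)=(W/pi) * sinc(W * t/pi) is the impulse response of the ideal low-pass filter with cutoff W (here W=2).
Its Fourier transform is a rectangular function:
F(omega)=1 for |omega| < 2, 0 otherwise

Answer: rect(omega/4) [i.e., 1 for |omega| < 2, 0 otherwise]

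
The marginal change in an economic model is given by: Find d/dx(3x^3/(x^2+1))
Quotient rule: (f/g)' = (f'g - fg')/g²
f = 3x^3, f' = 9x^2
g = x^2 + 1, g' = 2x

Answer: (9x^2·(x^2 + 1) - 6x^4)/(x^2 + 1)²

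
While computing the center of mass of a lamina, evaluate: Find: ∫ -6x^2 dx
Using power rule: ∫ -6x^2 dx = -6/3 x^3 + C = -2x^3 + C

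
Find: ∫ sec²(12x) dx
Since d/dx[tan(12x)] = 12sec²(12x), integral = tan(12x)/12+C

Answer: (1/12)tan(12x)+C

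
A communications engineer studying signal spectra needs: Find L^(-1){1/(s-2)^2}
L^(-1){1/(s-a)^n} = t^(n-1)·e^(at)/(n-1)!
Here a = 2, n = 2: t^1·e^(2t)/1

Answer: t·e^(2t)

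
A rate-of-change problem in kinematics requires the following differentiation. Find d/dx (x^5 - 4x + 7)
Power rule: d/dx(ax^n)=n·a·x^(n-1)
Term by term: 5·x^4-4

Answer: 5x^4-4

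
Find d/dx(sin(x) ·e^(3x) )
Product rule: (fg)'=f'g+fg'
f=sin(x), f'=cos(x)
g=e^(3x), g'=3·e^(3x)

Answer: cos(x)·e^(3x)+3·sin(x)·e^(3x)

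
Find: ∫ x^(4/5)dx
Power rule: ∫ x^(4/5) dx=x^(9/5)/(9/5)+C

Answer: (5/9)·x^(9/5)+C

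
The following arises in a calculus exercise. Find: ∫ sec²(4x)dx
Since d/dx[tan(4x)] = 4sec²(4x), integral = tan(4x)/4+C

Answer: (1/4)tan(4x)+C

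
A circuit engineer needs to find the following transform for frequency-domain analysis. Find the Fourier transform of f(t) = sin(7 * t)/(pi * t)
sin(W * t)/(pi * t)=(W/pi) * sinc(W * t/pi) is the impulse response of the ideal low-pass filter with cutoff W (here W=7).
Its Fourier transform is a rectangular function:
F(omega)=1 for |omega| < 7, 0 otherwise

Answer: rect(omega/14) [i.e., 1 for |omega| < 7, 0 otherwise]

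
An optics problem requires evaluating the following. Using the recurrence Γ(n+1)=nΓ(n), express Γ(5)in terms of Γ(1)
Γ(5) = 4Γ(4) = 4·3Γ(3) = ... = 4!·Γ(1) = 24·Γ(1)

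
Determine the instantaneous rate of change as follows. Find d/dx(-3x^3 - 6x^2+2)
Power rule: d/dx(ax^n)=n·a·x^(n-1)
Term by term: -9·x^2-12·x

Answer: -9x^2-12x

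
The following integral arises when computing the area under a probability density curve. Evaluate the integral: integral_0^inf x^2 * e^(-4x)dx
This is a Gamma integral. Substitute u=4x (du=4 dx):
integral_0^inf x^2 * e^(-4x) dx=(1/4^3) integral_0^inf u^2 * e^(-u) du
=Gamma(3)/4^3=2!/4^3=2/64

Answer: 1/32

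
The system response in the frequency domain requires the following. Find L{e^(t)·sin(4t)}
First shifting: L{e^(at)f(t)} = F(s-a)
L{sin(4t)} = 4/(s²+16)
Shift: 4/((s-1)²+16)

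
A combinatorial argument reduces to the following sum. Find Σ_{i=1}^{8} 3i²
= 3·n(n + 1)(2n + 1)/6 = 3·8·9·17/6 = 612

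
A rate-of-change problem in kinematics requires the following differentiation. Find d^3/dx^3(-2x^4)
Apply power rule 3 times:
d^1: -8x^3
d^2: -24x^2
d^3: -48x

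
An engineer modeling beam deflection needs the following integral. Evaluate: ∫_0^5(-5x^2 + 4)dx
Step 1: Find antiderivative F(x)=(-5/3)x^3 + 4x
Step 2: F(5) - F(0)=-565/3 - (0)=-565/3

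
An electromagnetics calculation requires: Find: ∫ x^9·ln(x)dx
By parts: u = ln(x), dv = x^9 dx
du = 1/x dx, v = x^10/10
= x^10·ln(x)/10 - ∫ x^9/10 dx
= x^10·ln(x)/10 - x^10/100+C

Answer: x^10(ln(x)/10-1/100)+C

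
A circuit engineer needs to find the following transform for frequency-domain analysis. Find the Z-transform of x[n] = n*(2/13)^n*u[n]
Using the property Z{n * a^n * u[n]}=az/(z-a)^2
With a=2/13: X(z)=(2/13)z/(z - 2/13)^2, |z| > 2/13

Answer: (2/13)z/(z - 2/13)^2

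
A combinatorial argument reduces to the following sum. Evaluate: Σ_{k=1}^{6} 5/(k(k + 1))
Partial fractions: 5/(k(k + 1)) = 5/k - 5/(k + 1)
Telescoping sum: 5(1 - 1/7) = 5·6/7

Answer: 30/7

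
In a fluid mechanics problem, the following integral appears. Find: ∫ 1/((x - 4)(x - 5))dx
Partial fractions: 1/((x-4)(x-5))=A/(x-4) + B/(x-5)
A=-1, B=1
∫ [-1· 1/(x-4) + 1· 1/(x-5)] dx
=(1)[ln|x-5| - ln|x-4|] + C

Answer: ln|(x-5)/(x-4)| + C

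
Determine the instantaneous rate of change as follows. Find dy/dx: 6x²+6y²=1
Differentiate: 12x + 12y·(dy/dx) = 0
dy/dx = -12x/(12y) = -1·(x/y)

Answer: dy/dx = -1·(x/y)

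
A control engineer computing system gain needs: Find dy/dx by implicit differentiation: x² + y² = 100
Differentiate both sides: 2x + 2y·(dy/dx)=0
Solve: dy/dx=-2x/(2y)=-x/y

Answer: dy/dx=-x/y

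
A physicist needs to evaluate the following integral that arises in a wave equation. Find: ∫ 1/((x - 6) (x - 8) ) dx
Partial fractions: 1/((x-6)(x-8)) = A/(x-6) + B/(x-8)
A = -1/2, B = 1/2
∫ [-1/2· 1/(x-6) + 1/2· 1/(x-8)] dx
= (1/2)[ln|x-8| - ln|x-6|] + C

Answer: (1/2)·ln|(x-8)/(x-6)| + C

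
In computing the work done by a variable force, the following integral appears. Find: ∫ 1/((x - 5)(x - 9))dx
Partial fractions: 1/((x-5)(x-9)) = A/(x-5) + B/(x-9)
A = -1/4, B = 1/4
∫ [-1/4· 1/(x-5) + 1/4· 1/(x-9)] dx
= (1/4)[ln|x-9| - ln|x-5|] + C

Answer: (1/4)·ln|(x-9)/(x-5)| + C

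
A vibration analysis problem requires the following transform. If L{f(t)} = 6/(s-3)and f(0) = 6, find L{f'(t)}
L{f'(t)} = s·F(s) - f(0) = 6s/(s-3)-6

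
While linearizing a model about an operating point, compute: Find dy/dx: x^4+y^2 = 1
Differentiate: 4x^3+2y·(dy/dx)=0
dy/dx=-4x^3/(2y)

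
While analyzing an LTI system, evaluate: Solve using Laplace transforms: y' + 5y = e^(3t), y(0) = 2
Take L: sY - 2+5Y=1/(s-3)
Y(s+5)=1/(s-3)+2
Y=1/((s-3)(s+5))+2/(s+5)
Partial fractions: 1/((s-3)(s+5))=(1/8)/(s-3) - (1/8)/(s+5)
So Y=(1/8)/(s-3)+(15/8)/(s+5)
Inverse Laplace transform (L^(-1){1/(s-3)}=e^(3t), L^(-1){1/(s+5)}=e^(-5t)):

Answer: y(t)=(1/8)·e^(3t)+(15/8)·e^(-5t)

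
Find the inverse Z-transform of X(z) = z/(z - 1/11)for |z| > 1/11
Standard pair: z/(z-a) <-> a^n * u[n] for causal signals
With a=1/11: x[n]=(1/11)^n * u[n]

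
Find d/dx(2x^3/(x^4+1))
Quotient rule: (f/g)'=(f'g - fg')/g²
f=2x^3, f'=6x^2
g=x^4 + 1, g'=4x^3

Answer: (6x^2·(x^4 + 1) - 8x^6)/(x^4 + 1)²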